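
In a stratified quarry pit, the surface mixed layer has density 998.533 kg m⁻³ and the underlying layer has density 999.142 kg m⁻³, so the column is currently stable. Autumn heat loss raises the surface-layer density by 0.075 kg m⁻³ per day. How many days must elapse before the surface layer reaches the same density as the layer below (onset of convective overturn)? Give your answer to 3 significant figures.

Density deficit of the surface layer: 999.142 − 998.533 = 0.609 kg m⁻³.
Required change = 0.609 / 0.075 = 8.12 days.

8.12 days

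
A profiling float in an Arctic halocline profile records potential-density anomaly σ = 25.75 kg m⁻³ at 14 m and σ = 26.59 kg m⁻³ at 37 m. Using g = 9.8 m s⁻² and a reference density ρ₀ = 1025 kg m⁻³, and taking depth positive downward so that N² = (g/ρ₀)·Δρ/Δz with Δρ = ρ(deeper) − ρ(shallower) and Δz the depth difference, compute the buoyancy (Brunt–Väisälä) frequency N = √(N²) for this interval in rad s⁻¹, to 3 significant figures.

0.0187 rad s⁻¹

Δρ = 1026.59 − 1025.75 = 0.84 kg m⁻³ over Δz = 37 − 14 = 23 m.
N² = (9.8/1025) × (0.84/23) = 3.4918 × 10⁻⁴ s⁻².
N = √(3.4918 × 10⁻⁴) = 0.018686 rad s⁻¹ ≈ 0.0187 rad s⁻¹.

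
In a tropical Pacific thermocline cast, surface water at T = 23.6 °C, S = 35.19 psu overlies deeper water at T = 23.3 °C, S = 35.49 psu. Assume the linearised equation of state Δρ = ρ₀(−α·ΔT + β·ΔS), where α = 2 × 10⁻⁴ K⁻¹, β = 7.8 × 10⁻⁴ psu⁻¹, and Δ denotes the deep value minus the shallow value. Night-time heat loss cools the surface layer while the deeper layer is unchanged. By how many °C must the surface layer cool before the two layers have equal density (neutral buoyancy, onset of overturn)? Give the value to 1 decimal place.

Neutral buoyancy requires Δρ = 0, i.e. −α(T_deep − T_surf′) + β(S_deep − S_surf) = 0.
T_surf′ = T_deep − (β/α)·ΔS = 23.3 − (7.8 × 10⁻⁴/2 × 10⁻⁴)·(+0.30) = 22.130 °C.
Cooling required: 23.6 − (22.130) = 1.470 °C.

1.5 °C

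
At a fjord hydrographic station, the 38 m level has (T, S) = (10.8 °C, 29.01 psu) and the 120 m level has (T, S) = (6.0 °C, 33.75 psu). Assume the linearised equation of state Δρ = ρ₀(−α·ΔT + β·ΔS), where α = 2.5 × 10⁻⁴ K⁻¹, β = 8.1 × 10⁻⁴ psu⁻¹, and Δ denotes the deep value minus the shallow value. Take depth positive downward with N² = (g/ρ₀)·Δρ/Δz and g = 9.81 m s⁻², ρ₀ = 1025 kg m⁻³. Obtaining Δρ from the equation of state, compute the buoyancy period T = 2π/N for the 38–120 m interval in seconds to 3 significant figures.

256 s

ΔT = -4.8 K, ΔS = +4.74 psu (deep − shallow).
Δρ/ρ₀ = −αΔT + βΔS = 1.20 × 10⁻³ + 3.8394 × 10⁻³ = 5.0394 × 10⁻³, so Δρ ≈ 5.165 kg m⁻³.
N² = (g/ρ₀)·Δρ/Δz = g·(Δρ/ρ₀)/Δz = 9.81 × 5.0394 × 10⁻³ / 82 = 6.0288 × 10⁻⁴ s⁻².
N = √(6.0288 × 10⁻⁴) = 0.024554 rad s⁻¹ → T = 2π/N = 255.89 s ≈ 256 s.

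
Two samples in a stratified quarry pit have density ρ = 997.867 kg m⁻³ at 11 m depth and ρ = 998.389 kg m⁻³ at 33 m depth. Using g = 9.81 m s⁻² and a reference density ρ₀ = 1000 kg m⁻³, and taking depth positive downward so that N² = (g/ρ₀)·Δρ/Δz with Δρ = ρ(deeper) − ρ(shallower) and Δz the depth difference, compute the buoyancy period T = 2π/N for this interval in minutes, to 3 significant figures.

Δρ = 998.389 − 997.867 = 0.522 kg m⁻³ over Δz = 33 − 11 = 22 m.
N² = (9.81/1000) × (0.522/22) = 2.3276 × 10⁻⁴ s⁻².
N = √(2.3276 × 10⁻⁴) = 0.015256 rad s⁻¹, so T = 2π/N = 411.85 s = 6.8642 min ≈ 6.86 min.

6.86 min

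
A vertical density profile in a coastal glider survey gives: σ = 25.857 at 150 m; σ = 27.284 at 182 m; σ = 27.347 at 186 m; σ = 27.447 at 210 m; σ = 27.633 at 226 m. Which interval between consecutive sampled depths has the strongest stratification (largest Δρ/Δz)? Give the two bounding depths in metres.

150–182 m

Compute the density gradient over each adjacent pair:
  150–182 m: Δρ/Δz = 1.427/32 = 0.045 kg m⁻⁴
  182–186 m: Δρ/Δz = 0.063/4 = 0.016 kg m⁻⁴
  186–210 m: Δρ/Δz = 0.100/24 = 4.2 × 10⁻³ kg m⁻⁴
  210–226 m: Δρ/Δz = 0.186/16 = 0.012 kg m⁻⁴
The largest gradient is in the 150–182 m interval — the pycnocline.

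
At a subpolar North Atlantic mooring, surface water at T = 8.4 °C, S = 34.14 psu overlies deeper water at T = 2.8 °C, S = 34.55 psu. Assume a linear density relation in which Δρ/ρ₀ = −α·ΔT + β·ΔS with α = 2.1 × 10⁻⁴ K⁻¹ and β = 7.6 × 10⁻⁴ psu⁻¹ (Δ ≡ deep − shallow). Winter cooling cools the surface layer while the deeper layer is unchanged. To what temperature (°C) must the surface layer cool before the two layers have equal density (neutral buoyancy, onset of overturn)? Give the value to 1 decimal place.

1.3 °C

Neutral buoyancy requires Δρ = 0, i.e. −α(T_deep − T_surf′) + β(S_deep − S_surf) = 0.
T_surf′ = T_deep − (β/α)·ΔS = 2.8 − (7.6 × 10⁻⁴/2.1 × 10⁻⁴)·(+0.41) = 1.316 °C.
Cooling required: 8.4 − (1.316) = 7.084 °C.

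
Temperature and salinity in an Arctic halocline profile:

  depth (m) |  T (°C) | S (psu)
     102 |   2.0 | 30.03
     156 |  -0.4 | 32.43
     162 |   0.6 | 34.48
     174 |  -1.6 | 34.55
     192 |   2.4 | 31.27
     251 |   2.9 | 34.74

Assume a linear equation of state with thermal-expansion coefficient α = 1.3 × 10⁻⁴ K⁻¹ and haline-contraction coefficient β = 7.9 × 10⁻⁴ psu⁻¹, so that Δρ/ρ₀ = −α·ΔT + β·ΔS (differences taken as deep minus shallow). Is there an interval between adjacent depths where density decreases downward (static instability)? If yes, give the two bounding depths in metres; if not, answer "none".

174–192 m

Evaluate Δρ/ρ₀ = −αΔT + βΔS across each adjacent pair:
  102–156 m: −αΔT+βΔS = −(1.3 × 10⁻⁴)(-2.4)+(7.9 × 10⁻⁴)(+2.40) = 2.2 × 10⁻³ → stable
  156–162 m: −αΔT+βΔS = −(1.3 × 10⁻⁴)(+1.0)+(7.9 × 10⁻⁴)(+2.05) = 1.5 × 10⁻³ → stable
  162–174 m: −αΔT+βΔS = −(1.3 × 10⁻⁴)(-2.2)+(7.9 × 10⁻⁴)(+0.07) = 3.4 × 10⁻⁴ → stable
  174–192 m: −αΔT+βΔS = −(1.3 × 10⁻⁴)(+4.0)+(7.9 × 10⁻⁴)(-3.28) = -3.1 × 10⁻³ → UNSTABLE
  192–251 m: −αΔT+βΔS = −(1.3 × 10⁻⁴)(+0.5)+(7.9 × 10⁻⁴)(+3.47) = 2.7 × 10⁻³ → stable
The 174–192 m interval has Δρ < 0: lighter water underlies denser water.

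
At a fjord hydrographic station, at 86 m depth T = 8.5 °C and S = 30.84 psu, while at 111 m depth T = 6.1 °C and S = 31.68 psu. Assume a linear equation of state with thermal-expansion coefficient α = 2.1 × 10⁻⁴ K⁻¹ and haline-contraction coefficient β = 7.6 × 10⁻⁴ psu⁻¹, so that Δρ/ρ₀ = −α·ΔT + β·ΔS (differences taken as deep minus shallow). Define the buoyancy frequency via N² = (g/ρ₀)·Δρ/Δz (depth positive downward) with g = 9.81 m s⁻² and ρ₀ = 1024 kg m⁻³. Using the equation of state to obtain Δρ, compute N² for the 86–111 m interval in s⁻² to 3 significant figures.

ΔT = -2.4 K, ΔS = +0.84 psu (deep − shallow).
Δρ/ρ₀ = −αΔT + βΔS = 5.04 × 10⁻⁴ + 6.384 × 10⁻⁴ = 1.1424 × 10⁻³, so Δρ ≈ 1.170 kg m⁻³.
N² = (g/ρ₀)·Δρ/Δz = g·(Δρ/ρ₀)/Δz = 9.81 × 1.1424 × 10⁻³ / 25 = 4.4828 × 10⁻⁴ s⁻² ≈ 4.48 × 10⁻⁴ s⁻².

4.48 × 10⁻⁴ s⁻²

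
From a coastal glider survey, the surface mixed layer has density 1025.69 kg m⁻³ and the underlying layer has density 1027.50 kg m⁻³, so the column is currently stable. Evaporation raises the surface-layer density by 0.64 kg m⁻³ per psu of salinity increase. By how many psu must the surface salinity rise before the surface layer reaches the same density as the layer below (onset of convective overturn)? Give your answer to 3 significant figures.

2.83 psu

Density deficit of the surface layer: 1027.50 − 1025.69 = 1.81 kg m⁻³.
Required change = 1.81 / 0.64 = 2.83 psu.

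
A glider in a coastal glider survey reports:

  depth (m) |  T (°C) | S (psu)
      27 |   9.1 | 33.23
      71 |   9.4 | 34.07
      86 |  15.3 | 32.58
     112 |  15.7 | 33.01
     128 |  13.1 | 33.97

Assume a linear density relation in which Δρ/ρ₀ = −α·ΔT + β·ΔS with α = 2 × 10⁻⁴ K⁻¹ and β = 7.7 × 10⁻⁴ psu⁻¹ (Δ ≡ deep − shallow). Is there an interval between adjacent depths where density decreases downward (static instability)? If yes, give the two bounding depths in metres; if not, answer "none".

Evaluate Δρ/ρ₀ = −αΔT + βΔS across each adjacent pair:
  27–71 m: −αΔT+βΔS = −(2 × 10⁻⁴)(+0.3)+(7.7 × 10⁻⁴)(+0.84) = 5.9 × 10⁻⁴ → stable
  71–86 m: −αΔT+βΔS = −(2 × 10⁻⁴)(+5.9)+(7.7 × 10⁻⁴)(-1.49) = -2.3 × 10⁻³ → UNSTABLE
  86–112 m: −αΔT+βΔS = −(2 × 10⁻⁴)(+0.4)+(7.7 × 10⁻⁴)(+0.43) = 2.5 × 10⁻⁴ → stable
  112–128 m: −αΔT+βΔS = −(2 × 10⁻⁴)(-2.6)+(7.7 × 10⁻⁴)(+0.96) = 1.3 × 10⁻³ → stable
The 71–86 m interval has Δρ < 0: lighter water underlies denser water.

71–86 m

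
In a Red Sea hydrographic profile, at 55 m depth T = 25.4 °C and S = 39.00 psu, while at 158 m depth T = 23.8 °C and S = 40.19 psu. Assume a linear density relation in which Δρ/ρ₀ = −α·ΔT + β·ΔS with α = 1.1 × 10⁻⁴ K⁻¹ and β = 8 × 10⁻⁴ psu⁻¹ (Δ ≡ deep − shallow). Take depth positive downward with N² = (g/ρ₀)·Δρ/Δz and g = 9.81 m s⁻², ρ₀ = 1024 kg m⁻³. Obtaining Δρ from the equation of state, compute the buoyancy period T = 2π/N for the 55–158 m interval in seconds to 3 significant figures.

ΔT = -1.6 K, ΔS = +1.19 psu (deep − shallow).
Δρ/ρ₀ = −αΔT + βΔS = 1.76 × 10⁻⁴ + 9.52 × 10⁻⁴ = 1.128 × 10⁻³, so Δρ ≈ 1.155 kg m⁻³.
N² = (g/ρ₀)·Δρ/Δz = g·(Δρ/ρ₀)/Δz = 9.81 × 1.128 × 10⁻³ / 103 = 1.0743 × 10⁻⁴ s⁻².
N = √(1.0743 × 10⁻⁴) = 0.010365 rad s⁻¹ → T = 2π/N = 606.19 s ≈ 606 s.

606 s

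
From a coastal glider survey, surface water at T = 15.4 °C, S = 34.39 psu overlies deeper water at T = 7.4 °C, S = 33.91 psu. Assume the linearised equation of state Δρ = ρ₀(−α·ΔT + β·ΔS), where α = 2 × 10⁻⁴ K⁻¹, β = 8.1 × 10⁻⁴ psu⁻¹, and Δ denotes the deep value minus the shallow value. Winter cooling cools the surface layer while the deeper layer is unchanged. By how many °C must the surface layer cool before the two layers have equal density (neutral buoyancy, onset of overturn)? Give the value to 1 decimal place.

6.1 °C

Neutral buoyancy requires Δρ = 0, i.e. −α(T_deep − T_surf′) + β(S_deep − S_surf) = 0.
T_surf′ = T_deep − (β/α)·ΔS = 7.4 − (8.1 × 10⁻⁴/2 × 10⁻⁴)·(-0.48) = 9.344 °C.
Cooling required: 15.4 − (9.344) = 6.056 °C.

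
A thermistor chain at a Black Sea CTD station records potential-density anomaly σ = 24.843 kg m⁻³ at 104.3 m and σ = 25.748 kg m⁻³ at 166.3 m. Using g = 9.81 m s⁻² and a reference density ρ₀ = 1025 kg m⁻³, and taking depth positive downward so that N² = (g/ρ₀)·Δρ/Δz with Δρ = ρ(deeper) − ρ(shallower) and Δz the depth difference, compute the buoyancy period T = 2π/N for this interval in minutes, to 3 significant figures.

8.86 min

Δρ = 1025.748 − 1024.843 = 0.905 kg m⁻³ over Δz = 166.3 − 104.3 = 62 m.
N² = (9.81/1025) × (0.905/62) = 1.3970 × 10⁻⁴ s⁻².
N = √(1.3970 × 10⁻⁴) = 0.011819 rad s⁻¹, so T = 2π/N = 531.62 s = 8.8603 min ≈ 8.86 min.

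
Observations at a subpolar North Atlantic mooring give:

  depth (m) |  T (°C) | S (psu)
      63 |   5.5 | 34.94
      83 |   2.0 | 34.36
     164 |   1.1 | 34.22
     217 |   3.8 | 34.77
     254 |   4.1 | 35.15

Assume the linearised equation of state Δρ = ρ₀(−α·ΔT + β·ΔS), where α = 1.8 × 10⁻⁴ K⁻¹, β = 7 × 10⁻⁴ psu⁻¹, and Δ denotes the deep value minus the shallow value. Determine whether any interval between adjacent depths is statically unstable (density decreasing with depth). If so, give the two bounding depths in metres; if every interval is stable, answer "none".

Evaluate Δρ/ρ₀ = −αΔT + βΔS across each adjacent pair:
  63–83 m: −αΔT+βΔS = −(1.8 × 10⁻⁴)(-3.5)+(7 × 10⁻⁴)(-0.58) = 2.2 × 10⁻⁴ → stable
  83–164 m: −αΔT+βΔS = −(1.8 × 10⁻⁴)(-0.9)+(7 × 10⁻⁴)(-0.14) = 6.4 × 10⁻⁵ → stable
  164–217 m: −αΔT+βΔS = −(1.8 × 10⁻⁴)(+2.7)+(7 × 10⁻⁴)(+0.55) = -1.0 × 10⁻⁴ → UNSTABLE
  217–254 m: −αΔT+βΔS = −(1.8 × 10⁻⁴)(+0.3)+(7 × 10⁻⁴)(+0.38) = 2.1 × 10⁻⁴ → stable
The 164–217 m interval has Δρ < 0: lighter water underlies denser water.

164–217 m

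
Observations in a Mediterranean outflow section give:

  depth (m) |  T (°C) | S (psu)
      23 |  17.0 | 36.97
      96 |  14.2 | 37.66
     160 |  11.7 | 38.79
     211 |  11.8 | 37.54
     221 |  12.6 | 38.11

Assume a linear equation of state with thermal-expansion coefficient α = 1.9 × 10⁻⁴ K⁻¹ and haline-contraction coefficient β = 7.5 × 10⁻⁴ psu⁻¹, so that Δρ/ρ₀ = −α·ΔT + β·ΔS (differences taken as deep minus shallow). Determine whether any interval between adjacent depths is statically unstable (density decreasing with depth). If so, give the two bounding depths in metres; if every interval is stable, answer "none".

160–211 m

Evaluate Δρ/ρ₀ = −αΔT + βΔS across each adjacent pair:
  23–96 m: −αΔT+βΔS = −(1.9 × 10⁻⁴)(-2.8)+(7.5 × 10⁻⁴)(+0.69) = 1.0 × 10⁻³ → stable
  96–160 m: −αΔT+βΔS = −(1.9 × 10⁻⁴)(-2.5)+(7.5 × 10⁻⁴)(+1.13) = 1.3 × 10⁻³ → stable
  160–211 m: −αΔT+βΔS = −(1.9 × 10⁻⁴)(+0.1)+(7.5 × 10⁻⁴)(-1.25) = -9.6 × 10⁻⁴ → UNSTABLE
  211–221 m: −αΔT+βΔS = −(1.9 × 10⁻⁴)(+0.8)+(7.5 × 10⁻⁴)(+0.57) = 2.8 × 10⁻⁴ → stable
The 160–211 m interval has Δρ < 0: lighter water underlies denser water.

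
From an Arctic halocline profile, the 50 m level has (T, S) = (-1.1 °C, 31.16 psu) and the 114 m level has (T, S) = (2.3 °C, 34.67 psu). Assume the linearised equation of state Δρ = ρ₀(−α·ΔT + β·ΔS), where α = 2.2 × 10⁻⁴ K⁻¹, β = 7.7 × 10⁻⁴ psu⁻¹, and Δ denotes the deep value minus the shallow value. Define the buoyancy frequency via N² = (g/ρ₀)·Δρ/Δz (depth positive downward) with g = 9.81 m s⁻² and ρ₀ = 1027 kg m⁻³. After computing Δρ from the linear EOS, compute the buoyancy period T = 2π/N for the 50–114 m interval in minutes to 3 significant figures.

6.05 min

ΔT = +3.4 K, ΔS = +3.51 psu (deep − shallow).
Δρ/ρ₀ = −αΔT + βΔS = -7.48 × 10⁻⁴ + 2.7027 × 10⁻³ = 1.9547 × 10⁻³, so Δρ ≈ 2.007 kg m⁻³.
N² = (g/ρ₀)·Δρ/Δz = g·(Δρ/ρ₀)/Δz = 9.81 × 1.9547 × 10⁻³ / 64 = 2.9962 × 10⁻⁴ s⁻².
N = √(2.9962 × 10⁻⁴) = 0.017310 rad s⁻¹ → T = 2π/N = 362.98 s = 6.0497 min ≈ 6.05 min.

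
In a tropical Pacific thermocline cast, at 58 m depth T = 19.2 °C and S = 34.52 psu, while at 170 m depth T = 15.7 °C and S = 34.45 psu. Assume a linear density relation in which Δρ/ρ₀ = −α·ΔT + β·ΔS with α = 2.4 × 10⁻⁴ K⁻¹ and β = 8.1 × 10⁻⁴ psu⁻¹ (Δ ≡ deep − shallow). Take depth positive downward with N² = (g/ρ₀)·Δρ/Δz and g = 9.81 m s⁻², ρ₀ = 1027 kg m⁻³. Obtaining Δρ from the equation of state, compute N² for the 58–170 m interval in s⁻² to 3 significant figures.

6.86 × 10⁻⁵ s⁻²

ΔT = -3.5 K, ΔS = -0.07 psu (deep − shallow).
Δρ/ρ₀ = −αΔT + βΔS = 8.40 × 10⁻⁴ − 5.67 × 10⁻⁵ = 7.833 × 10⁻⁴, so Δρ ≈ 0.8044 kg m⁻³.
N² = (g/ρ₀)·Δρ/Δz = g·(Δρ/ρ₀)/Δz = 9.81 × 7.833 × 10⁻⁴ / 112 = 6.8609 × 10⁻⁵ s⁻² ≈ 6.86 × 10⁻⁵ s⁻².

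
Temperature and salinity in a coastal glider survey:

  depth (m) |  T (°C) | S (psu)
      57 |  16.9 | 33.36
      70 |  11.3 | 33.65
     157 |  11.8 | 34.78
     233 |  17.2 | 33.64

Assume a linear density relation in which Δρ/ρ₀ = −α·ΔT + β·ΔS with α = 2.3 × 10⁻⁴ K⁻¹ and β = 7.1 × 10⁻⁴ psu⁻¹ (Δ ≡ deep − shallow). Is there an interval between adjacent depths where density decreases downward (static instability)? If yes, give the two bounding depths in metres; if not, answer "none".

Evaluate Δρ/ρ₀ = −αΔT + βΔS across each adjacent pair:
  57–70 m: −αΔT+βΔS = −(2.3 × 10⁻⁴)(-5.6)+(7.1 × 10⁻⁴)(+0.29) = 1.5 × 10⁻³ → stable
  70–157 m: −αΔT+βΔS = −(2.3 × 10⁻⁴)(+0.5)+(7.1 × 10⁻⁴)(+1.13) = 6.9 × 10⁻⁴ → stable
  157–233 m: −αΔT+βΔS = −(2.3 × 10⁻⁴)(+5.4)+(7.1 × 10⁻⁴)(-1.14) = -2.1 × 10⁻³ → UNSTABLE
The 157–233 m interval has Δρ < 0: lighter water underlies denser water.

157–233 m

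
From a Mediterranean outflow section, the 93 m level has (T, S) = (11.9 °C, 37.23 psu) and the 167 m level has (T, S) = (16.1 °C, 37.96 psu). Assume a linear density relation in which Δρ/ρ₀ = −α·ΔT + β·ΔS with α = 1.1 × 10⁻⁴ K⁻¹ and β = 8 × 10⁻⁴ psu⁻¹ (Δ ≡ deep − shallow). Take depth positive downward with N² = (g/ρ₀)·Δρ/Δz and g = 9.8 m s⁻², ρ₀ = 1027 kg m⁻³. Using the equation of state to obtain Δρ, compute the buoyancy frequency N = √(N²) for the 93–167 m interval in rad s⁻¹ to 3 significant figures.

ΔT = +4.2 K, ΔS = +0.73 psu (deep − shallow).
Δρ/ρ₀ = −αΔT + βΔS = -4.62 × 10⁻⁴ + 5.84 × 10⁻⁴ = 1.22 × 10⁻⁴, so Δρ ≈ 0.1253 kg m⁻³.
N² = (g/ρ₀)·Δρ/Δz = g·(Δρ/ρ₀)/Δz = 9.8 × 1.22 × 10⁻⁴ / 74 = 1.6157 × 10⁻⁵ s⁻².
N = √(1.6157 × 10⁻⁵) = 4.0196 × 10⁻³ rad s⁻¹ ≈ 4.02 × 10⁻³ rad s⁻¹.

4.02 × 10⁻³ rad s⁻¹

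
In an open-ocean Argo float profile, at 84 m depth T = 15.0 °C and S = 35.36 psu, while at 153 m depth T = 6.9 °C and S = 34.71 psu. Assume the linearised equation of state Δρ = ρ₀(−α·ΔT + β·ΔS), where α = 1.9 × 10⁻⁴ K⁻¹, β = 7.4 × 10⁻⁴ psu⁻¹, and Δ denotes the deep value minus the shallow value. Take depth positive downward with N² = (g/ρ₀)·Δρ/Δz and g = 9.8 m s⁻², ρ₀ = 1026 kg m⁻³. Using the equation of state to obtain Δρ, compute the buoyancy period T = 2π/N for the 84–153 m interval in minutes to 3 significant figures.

8.54 min

ΔT = -8.1 K, ΔS = -0.65 psu (deep − shallow).
Δρ/ρ₀ = −αΔT + βΔS = 1.539 × 10⁻³ − 4.81 × 10⁻⁴ = 1.058 × 10⁻³, so Δρ ≈ 1.086 kg m⁻³.
N² = (g/ρ₀)·Δρ/Δz = g·(Δρ/ρ₀)/Δz = 9.8 × 1.058 × 10⁻³ / 69 = 1.5027 × 10⁻⁴ s⁻².
N = √(1.5027 × 10⁻⁴) = 0.012258 rad s⁻¹ → T = 2π/N = 512.58 s = 8.5430 min ≈ 8.54 min.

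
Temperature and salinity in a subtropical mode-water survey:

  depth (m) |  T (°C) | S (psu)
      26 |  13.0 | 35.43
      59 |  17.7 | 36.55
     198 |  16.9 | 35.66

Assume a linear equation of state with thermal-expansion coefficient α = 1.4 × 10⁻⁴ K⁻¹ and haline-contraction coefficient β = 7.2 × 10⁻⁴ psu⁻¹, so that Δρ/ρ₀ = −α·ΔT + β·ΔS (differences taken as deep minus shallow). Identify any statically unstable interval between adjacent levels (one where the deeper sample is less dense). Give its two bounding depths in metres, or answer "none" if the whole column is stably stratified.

Evaluate Δρ/ρ₀ = −αΔT + βΔS across each adjacent pair:
  26–59 m: −αΔT+βΔS = −(1.4 × 10⁻⁴)(+4.7)+(7.2 × 10⁻⁴)(+1.12) = 1.5 × 10⁻⁴ → stable
  59–198 m: −αΔT+βΔS = −(1.4 × 10⁻⁴)(-0.8)+(7.2 × 10⁻⁴)(-0.89) = -5.3 × 10⁻⁴ → UNSTABLE
The 59–198 m interval has Δρ < 0: lighter water underlies denser water.

59–198 m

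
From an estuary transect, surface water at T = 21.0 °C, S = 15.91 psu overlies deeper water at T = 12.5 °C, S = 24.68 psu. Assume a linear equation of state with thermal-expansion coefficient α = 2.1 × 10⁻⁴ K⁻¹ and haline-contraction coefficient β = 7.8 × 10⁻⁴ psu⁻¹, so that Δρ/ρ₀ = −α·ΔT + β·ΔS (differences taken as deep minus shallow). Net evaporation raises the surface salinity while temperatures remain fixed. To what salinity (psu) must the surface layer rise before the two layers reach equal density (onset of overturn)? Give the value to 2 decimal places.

Neutral buoyancy requires −α(T_deep − T_surf) + β(S_deep − S_surf′) = 0.
S_surf′ = S_deep − (α/β)·ΔT = 24.68 − (2.1 × 10⁻⁴/7.8 × 10⁻⁴)·(-8.5) = 26.9685 psu.
Increase required: 26.9685 − 15.91 = 11.0585 psu.

26.97 psu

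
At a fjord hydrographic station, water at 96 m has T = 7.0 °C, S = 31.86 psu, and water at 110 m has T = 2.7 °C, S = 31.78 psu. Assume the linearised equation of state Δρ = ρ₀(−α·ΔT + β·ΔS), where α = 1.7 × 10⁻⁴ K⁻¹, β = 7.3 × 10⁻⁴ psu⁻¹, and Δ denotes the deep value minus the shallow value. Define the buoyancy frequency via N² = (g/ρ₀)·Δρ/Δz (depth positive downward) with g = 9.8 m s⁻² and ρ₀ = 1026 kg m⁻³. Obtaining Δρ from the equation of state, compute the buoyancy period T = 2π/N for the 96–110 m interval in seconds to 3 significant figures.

290 s

ΔT = -4.3 K, ΔS = -0.08 psu (deep − shallow).
Δρ/ρ₀ = −αΔT + βΔS = 7.31 × 10⁻⁴ − 5.84 × 10⁻⁵ = 6.726 × 10⁻⁴, so Δρ ≈ 0.6901 kg m⁻³.
N² = (g/ρ₀)·Δρ/Δz = g·(Δρ/ρ₀)/Δz = 9.8 × 6.726 × 10⁻⁴ / 14 = 4.7082 × 10⁻⁴ s⁻².
N = √(4.7082 × 10⁻⁴) = 0.021698 rad s⁻¹ → T = 2π/N = 289.57 s ≈ 290 s.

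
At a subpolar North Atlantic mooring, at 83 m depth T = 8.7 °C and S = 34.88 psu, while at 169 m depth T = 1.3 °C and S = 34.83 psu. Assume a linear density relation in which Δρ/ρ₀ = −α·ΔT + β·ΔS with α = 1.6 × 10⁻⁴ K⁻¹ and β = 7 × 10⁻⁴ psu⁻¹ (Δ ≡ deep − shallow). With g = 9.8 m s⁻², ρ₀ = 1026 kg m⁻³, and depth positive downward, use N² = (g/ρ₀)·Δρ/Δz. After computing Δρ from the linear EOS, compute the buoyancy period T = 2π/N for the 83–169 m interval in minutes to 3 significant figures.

9.15 min

ΔT = -7.4 K, ΔS = -0.05 psu (deep − shallow).
Δρ/ρ₀ = −αΔT + βΔS = 1.184 × 10⁻³ − 3.50 × 10⁻⁵ = 1.149 × 10⁻³, so Δρ ≈ 1.179 kg m⁻³.
N² = (g/ρ₀)·Δρ/Δz = g·(Δρ/ρ₀)/Δz = 9.8 × 1.149 × 10⁻³ / 86 = 1.3093 × 10⁻⁴ s⁻².
N = √(1.3093 × 10⁻⁴) = 0.011442 rad s⁻¹ → T = 2π/N = 549.13 s = 9.1522 min ≈ 9.15 min.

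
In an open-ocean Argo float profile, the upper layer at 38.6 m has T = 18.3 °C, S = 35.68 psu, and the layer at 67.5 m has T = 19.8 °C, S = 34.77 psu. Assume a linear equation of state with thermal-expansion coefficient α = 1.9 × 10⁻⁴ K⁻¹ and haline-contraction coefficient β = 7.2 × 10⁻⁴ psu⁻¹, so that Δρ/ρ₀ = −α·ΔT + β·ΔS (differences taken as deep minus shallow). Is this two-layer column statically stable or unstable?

unstable

ΔT = 19.8 − 18.3 = +1.5 K and ΔS = 34.77 − 35.68 = -0.91 psu (deep − shallow).
−αΔT = -2.85 × 10⁻⁴; βΔS = -6.552 × 10⁻⁴; sum Δρ/ρ₀ = -9.402 × 10⁻⁴.
Δρ/ρ₀ < 0, so Δρ < 0: deeper water is lighter → statically unstable; the column would overturn.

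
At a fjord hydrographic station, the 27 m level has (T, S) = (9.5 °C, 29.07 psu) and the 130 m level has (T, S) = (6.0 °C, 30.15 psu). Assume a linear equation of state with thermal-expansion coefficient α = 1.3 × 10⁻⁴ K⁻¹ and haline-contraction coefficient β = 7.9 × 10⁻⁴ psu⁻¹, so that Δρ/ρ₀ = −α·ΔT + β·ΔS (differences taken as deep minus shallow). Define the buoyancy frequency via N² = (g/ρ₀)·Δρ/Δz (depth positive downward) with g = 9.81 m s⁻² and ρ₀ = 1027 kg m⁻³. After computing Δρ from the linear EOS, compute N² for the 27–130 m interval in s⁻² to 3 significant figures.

ΔT = -3.5 K, ΔS = +1.08 psu (deep − shallow).
Δρ/ρ₀ = −αΔT + βΔS = 4.55 × 10⁻⁴ + 8.532 × 10⁻⁴ = 1.3082 × 10⁻³, so Δρ ≈ 1.344 kg m⁻³.
N² = (g/ρ₀)·Δρ/Δz = g·(Δρ/ρ₀)/Δz = 9.81 × 1.3082 × 10⁻³ / 103 = 1.2460 × 10⁻⁴ s⁻² ≈ 1.25 × 10⁻⁴ s⁻².

1.25 × 10⁻⁴ s⁻²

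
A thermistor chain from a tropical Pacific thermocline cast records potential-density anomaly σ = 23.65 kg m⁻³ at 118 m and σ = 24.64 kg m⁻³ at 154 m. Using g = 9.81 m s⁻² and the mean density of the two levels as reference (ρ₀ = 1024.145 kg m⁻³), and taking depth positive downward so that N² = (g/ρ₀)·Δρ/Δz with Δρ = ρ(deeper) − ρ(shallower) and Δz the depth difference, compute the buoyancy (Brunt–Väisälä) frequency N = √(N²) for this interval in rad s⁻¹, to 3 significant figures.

0.0162 rad s⁻¹

Δρ = 1024.64 − 1023.65 = 0.99 kg m⁻³ over Δz = 154 − 118 = 36 m.
N² = (9.81/1024.145) × (0.99/36) = 2.6341 × 10⁻⁴ s⁻².
N = √(2.6341 × 10⁻⁴) = 0.016230 rad s⁻¹ ≈ 0.0162 rad s⁻¹.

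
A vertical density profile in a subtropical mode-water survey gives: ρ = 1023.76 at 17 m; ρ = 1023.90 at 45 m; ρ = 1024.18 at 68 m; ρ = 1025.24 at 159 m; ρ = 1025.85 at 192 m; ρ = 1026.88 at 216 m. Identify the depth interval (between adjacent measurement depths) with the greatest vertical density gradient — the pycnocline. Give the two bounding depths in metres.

192–216 m

Compute the density gradient over each adjacent pair:
  17–45 m: Δρ/Δz = 0.14/28 = 5.0 × 10⁻³ kg m⁻⁴
  45–68 m: Δρ/Δz = 0.28/23 = 0.012 kg m⁻⁴
  68–159 m: Δρ/Δz = 1.06/91 = 0.012 kg m⁻⁴
  159–192 m: Δρ/Δz = 0.61/33 = 0.018 kg m⁻⁴
  192–216 m: Δρ/Δz = 1.03/24 = 0.043 kg m⁻⁴
The largest gradient is in the 192–216 m interval — the pycnocline.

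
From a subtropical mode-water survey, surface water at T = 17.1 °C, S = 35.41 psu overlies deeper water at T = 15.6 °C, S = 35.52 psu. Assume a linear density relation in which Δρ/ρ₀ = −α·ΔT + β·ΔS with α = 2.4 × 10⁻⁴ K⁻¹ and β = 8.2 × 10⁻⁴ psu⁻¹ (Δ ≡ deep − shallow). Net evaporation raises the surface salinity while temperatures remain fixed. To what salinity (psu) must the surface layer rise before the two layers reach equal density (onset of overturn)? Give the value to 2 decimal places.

Neutral buoyancy requires −α(T_deep − T_surf) + β(S_deep − S_surf′) = 0.
S_surf′ = S_deep − (α/β)·ΔT = 35.52 − (2.4 × 10⁻⁴/8.2 × 10⁻⁴)·(-1.5) = 35.9590 psu.
Increase required: 35.9590 − 35.41 = 0.5490 psu.

35.96 psu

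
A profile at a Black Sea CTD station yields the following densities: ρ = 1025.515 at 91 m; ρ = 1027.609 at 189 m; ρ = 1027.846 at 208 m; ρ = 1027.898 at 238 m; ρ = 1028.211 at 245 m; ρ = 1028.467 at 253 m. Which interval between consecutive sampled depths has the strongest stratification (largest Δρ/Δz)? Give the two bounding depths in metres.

238–245 m

Compute the density gradient over each adjacent pair:
  91–189 m: Δρ/Δz = 2.094/98 = 0.021 kg m⁻⁴
  189–208 m: Δρ/Δz = 0.237/19 = 0.012 kg m⁻⁴
  208–238 m: Δρ/Δz = 0.052/30 = 1.7 × 10⁻³ kg m⁻⁴
  238–245 m: Δρ/Δz = 0.313/7 = 0.045 kg m⁻⁴
  245–253 m: Δρ/Δz = 0.256/8 = 0.032 kg m⁻⁴
The largest gradient is in the 238–245 m interval — the pycnocline.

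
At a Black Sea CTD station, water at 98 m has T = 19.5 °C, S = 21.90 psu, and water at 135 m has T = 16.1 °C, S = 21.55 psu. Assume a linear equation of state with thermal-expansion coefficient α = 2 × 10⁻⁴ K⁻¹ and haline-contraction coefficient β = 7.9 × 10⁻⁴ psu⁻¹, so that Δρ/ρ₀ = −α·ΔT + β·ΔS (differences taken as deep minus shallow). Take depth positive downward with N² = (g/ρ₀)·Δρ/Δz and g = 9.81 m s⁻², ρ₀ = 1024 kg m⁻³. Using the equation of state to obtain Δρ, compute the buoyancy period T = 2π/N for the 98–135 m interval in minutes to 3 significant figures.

ΔT = -3.4 K, ΔS = -0.35 psu (deep − shallow).
Δρ/ρ₀ = −αΔT + βΔS = 6.80 × 10⁻⁴ − 2.765 × 10⁻⁴ = 4.035 × 10⁻⁴, so Δρ ≈ 0.4132 kg m⁻³.
N² = (g/ρ₀)·Δρ/Δz = g·(Δρ/ρ₀)/Δz = 9.81 × 4.035 × 10⁻⁴ / 37 = 1.0698 × 10⁻⁴ s⁻².
N = √(1.0698 × 10⁻⁴) = 0.010343 rad s⁻¹ → T = 2π/N = 607.48 s = 10.125 min ≈ 10.1 min.

10.1 min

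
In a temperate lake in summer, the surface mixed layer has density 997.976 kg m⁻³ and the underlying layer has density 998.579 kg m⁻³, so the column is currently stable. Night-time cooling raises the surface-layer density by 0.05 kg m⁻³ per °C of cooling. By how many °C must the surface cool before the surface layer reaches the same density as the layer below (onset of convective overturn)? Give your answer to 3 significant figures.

12.1 °C

Density deficit of the surface layer: 998.579 − 997.976 = 0.603 kg m⁻³.
Required change = 0.603 / 0.05 = 12.1 °C.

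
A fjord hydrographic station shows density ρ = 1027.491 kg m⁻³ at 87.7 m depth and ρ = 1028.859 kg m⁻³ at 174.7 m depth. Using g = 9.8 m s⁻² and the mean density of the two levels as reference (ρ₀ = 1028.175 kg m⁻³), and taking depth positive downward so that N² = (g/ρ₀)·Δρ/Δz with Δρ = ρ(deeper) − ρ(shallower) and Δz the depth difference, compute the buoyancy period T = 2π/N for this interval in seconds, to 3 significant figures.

513 s

Δρ = 1028.859 − 1027.491 = 1.368 kg m⁻³ over Δz = 174.7 − 87.7 = 87 m.
N² = (9.8/1028.175) × (1.368/87) = 1.4987 × 10⁻⁴ s⁻².
N = √(1.4987 × 10⁻⁴) = 0.012242 rad s⁻¹, so T = 2π/N = 513.25 s ≈ 513 s.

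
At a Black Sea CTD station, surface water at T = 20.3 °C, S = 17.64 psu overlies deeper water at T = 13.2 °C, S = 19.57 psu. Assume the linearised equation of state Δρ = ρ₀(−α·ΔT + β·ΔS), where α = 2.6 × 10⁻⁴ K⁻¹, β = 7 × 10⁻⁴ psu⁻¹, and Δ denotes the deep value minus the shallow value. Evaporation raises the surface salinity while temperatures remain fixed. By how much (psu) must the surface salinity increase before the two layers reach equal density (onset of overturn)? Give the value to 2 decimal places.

4.57 psu

Neutral buoyancy requires −α(T_deep − T_surf) + β(S_deep − S_surf′) = 0.
S_surf′ = S_deep − (α/β)·ΔT = 19.57 − (2.6 × 10⁻⁴/7 × 10⁻⁴)·(-7.1) = 22.2071 psu.
Increase required: 22.2071 − 17.64 = 4.5671 psu.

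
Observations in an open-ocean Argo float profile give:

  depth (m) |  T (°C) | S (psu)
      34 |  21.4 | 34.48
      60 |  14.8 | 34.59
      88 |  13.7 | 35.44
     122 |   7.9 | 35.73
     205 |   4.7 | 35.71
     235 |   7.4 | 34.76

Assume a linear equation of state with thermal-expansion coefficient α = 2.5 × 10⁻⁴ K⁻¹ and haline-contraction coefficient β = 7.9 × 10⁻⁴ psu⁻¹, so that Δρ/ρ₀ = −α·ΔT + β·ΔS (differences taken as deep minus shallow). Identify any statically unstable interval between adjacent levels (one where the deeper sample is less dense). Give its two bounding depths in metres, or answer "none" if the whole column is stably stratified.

205–235 m

Evaluate Δρ/ρ₀ = −αΔT + βΔS across each adjacent pair:
  34–60 m: −αΔT+βΔS = −(2.5 × 10⁻⁴)(-6.6)+(7.9 × 10⁻⁴)(+0.11) = 1.7 × 10⁻³ → stable
  60–88 m: −αΔT+βΔS = −(2.5 × 10⁻⁴)(-1.1)+(7.9 × 10⁻⁴)(+0.85) = 9.5 × 10⁻⁴ → stable
  88–122 m: −αΔT+βΔS = −(2.5 × 10⁻⁴)(-5.8)+(7.9 × 10⁻⁴)(+0.29) = 1.7 × 10⁻³ → stable
  122–205 m: −αΔT+βΔS = −(2.5 × 10⁻⁴)(-3.2)+(7.9 × 10⁻⁴)(-0.02) = 7.8 × 10⁻⁴ → stable
  205–235 m: −αΔT+βΔS = −(2.5 × 10⁻⁴)(+2.7)+(7.9 × 10⁻⁴)(-0.95) = -1.4 × 10⁻³ → UNSTABLE
The 205–235 m interval has Δρ < 0: lighter water underlies denser water.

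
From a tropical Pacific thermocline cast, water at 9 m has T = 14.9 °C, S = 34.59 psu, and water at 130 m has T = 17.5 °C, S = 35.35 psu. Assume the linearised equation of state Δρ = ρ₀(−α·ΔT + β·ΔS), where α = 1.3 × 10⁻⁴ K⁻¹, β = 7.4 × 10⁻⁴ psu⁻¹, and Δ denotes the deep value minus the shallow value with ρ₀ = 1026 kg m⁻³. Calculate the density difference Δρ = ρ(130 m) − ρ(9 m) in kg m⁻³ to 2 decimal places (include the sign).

ΔT = +2.6 K, ΔS = +0.76 psu (deep − shallow).
Δρ/ρ₀ = −(1.3 × 10⁻⁴)(+2.6) + (7.4 × 10⁻⁴)(+0.76) = 2.244 × 10⁻⁴.
Δρ = 1026 × (2.244 × 10⁻⁴) = +0.23 kg m⁻³.
Positive Δρ: denser below, stable.

+0.23 kg m⁻³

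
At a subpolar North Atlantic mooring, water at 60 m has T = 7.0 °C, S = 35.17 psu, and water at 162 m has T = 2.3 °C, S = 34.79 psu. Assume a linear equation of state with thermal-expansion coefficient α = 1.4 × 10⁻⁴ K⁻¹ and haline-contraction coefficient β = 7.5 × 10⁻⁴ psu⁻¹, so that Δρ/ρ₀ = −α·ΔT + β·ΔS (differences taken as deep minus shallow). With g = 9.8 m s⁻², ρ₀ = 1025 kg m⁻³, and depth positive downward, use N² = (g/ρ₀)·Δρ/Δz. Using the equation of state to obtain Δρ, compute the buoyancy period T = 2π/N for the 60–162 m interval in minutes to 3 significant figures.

17.5 min

ΔT = -4.7 K, ΔS = -0.38 psu (deep − shallow).
Δρ/ρ₀ = −αΔT + βΔS = 6.58 × 10⁻⁴ − 2.85 × 10⁻⁴ = 3.73 × 10⁻⁴, so Δρ ≈ 0.3823 kg m⁻³.
N² = (g/ρ₀)·Δρ/Δz = g·(Δρ/ρ₀)/Δz = 9.8 × 3.73 × 10⁻⁴ / 102 = 3.5837 × 10⁻⁵ s⁻².
N = √(3.5837 × 10⁻⁵) = 5.9864 × 10⁻³ rad s⁻¹ → T = 2π/N = 1.0496 × 10³ s = 17.493 min ≈ 17.5 min.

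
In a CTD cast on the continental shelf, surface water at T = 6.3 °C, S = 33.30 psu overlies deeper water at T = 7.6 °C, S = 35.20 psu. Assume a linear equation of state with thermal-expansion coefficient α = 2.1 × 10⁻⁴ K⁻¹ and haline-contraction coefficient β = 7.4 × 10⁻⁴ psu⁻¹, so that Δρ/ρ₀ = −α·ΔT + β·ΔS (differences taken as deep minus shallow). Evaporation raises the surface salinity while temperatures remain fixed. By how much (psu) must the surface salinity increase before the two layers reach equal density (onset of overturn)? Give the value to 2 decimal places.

1.53 psu

Neutral buoyancy requires −α(T_deep − T_surf) + β(S_deep − S_surf′) = 0.
S_surf′ = S_deep − (α/β)·ΔT = 35.20 − (2.1 × 10⁻⁴/7.4 × 10⁻⁴)·(+1.3) = 34.8311 psu.
Increase required: 34.8311 − 33.30 = 1.5311 psu.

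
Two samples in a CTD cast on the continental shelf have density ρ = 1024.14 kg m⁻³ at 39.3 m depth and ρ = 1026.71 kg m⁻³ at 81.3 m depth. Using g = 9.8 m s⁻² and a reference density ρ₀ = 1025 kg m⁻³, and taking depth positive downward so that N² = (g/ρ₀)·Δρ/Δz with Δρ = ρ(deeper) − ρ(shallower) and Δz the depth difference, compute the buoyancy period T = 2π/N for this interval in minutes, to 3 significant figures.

4.33 min

Δρ = 1026.71 − 1024.14 = 2.57 kg m⁻³ over Δz = 81.3 − 39.3 = 42 m.
N² = (9.8/1025) × (2.57/42) = 5.8504 × 10⁻⁴ s⁻².
N = √(5.8504 × 10⁻⁴) = 0.024188 rad s⁻¹, so T = 2π/N = 259.76 s = 4.3293 min ≈ 4.33 min.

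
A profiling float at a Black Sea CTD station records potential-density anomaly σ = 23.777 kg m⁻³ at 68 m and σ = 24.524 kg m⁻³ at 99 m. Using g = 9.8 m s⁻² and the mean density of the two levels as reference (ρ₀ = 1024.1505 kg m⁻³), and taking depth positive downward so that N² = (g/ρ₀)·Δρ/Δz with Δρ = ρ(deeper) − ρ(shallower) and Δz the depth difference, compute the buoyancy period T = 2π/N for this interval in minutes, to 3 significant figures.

6.90 min

Δρ = 1024.524 − 1023.777 = 0.747 kg m⁻³ over Δz = 99 − 68 = 31 m.
N² = (9.8/1024.1505) × (0.747/31) = 2.3058 × 10⁻⁴ s⁻².
N = √(2.3058 × 10⁻⁴) = 0.015185 rad s⁻¹, so T = 2π/N = 413.78 s = 6.8963 min ≈ 6.90 min.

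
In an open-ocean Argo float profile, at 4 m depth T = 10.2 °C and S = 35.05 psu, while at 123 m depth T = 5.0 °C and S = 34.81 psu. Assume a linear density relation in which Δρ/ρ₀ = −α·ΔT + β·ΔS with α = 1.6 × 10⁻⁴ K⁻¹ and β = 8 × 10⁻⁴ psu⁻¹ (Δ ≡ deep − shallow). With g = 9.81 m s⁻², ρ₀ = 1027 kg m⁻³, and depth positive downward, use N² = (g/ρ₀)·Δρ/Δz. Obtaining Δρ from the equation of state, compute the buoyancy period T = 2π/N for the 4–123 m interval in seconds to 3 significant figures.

ΔT = -5.2 K, ΔS = -0.24 psu (deep − shallow).
Δρ/ρ₀ = −αΔT + βΔS = 8.32 × 10⁻⁴ − 1.92 × 10⁻⁴ = 6.40 × 10⁻⁴, so Δρ ≈ 0.6573 kg m⁻³.
N² = (g/ρ₀)·Δρ/Δz = g·(Δρ/ρ₀)/Δz = 9.81 × 6.40 × 10⁻⁴ / 119 = 5.2760 × 10⁻⁵ s⁻².
N = √(5.2760 × 10⁻⁵) = 7.2636 × 10⁻³ rad s⁻¹ → T = 2π/N = 865.02 s ≈ 865 s.

865 s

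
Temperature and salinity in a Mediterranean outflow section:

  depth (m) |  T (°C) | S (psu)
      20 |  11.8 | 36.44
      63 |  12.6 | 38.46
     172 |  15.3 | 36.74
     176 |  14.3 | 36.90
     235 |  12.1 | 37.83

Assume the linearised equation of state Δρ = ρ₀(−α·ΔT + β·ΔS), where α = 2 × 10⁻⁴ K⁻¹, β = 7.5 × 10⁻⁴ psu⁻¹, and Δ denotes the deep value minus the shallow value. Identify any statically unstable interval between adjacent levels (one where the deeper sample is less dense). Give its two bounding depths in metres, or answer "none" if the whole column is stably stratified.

63–172 m

Evaluate Δρ/ρ₀ = −αΔT + βΔS across each adjacent pair:
  20–63 m: −αΔT+βΔS = −(2 × 10⁻⁴)(+0.8)+(7.5 × 10⁻⁴)(+2.02) = 1.4 × 10⁻³ → stable
  63–172 m: −αΔT+βΔS = −(2 × 10⁻⁴)(+2.7)+(7.5 × 10⁻⁴)(-1.72) = -1.8 × 10⁻³ → UNSTABLE
  172–176 m: −αΔT+βΔS = −(2 × 10⁻⁴)(-1.0)+(7.5 × 10⁻⁴)(+0.16) = 3.2 × 10⁻⁴ → stable
  176–235 m: −αΔT+βΔS = −(2 × 10⁻⁴)(-2.2)+(7.5 × 10⁻⁴)(+0.93) = 1.1 × 10⁻³ → stable
The 63–172 m interval has Δρ < 0: lighter water underlies denser water.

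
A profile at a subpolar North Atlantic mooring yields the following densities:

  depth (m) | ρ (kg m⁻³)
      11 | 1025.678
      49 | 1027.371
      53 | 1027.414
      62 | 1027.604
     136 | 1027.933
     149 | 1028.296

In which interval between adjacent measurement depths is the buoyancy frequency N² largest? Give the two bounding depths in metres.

Compute the density gradient over each adjacent pair:
  11–49 m: Δρ/Δz = 1.693/38 = 0.045 kg m⁻⁴
  49–53 m: Δρ/Δz = 0.043/4 = 0.011 kg m⁻⁴
  53–62 m: Δρ/Δz = 0.190/9 = 0.021 kg m⁻⁴
  62–136 m: Δρ/Δz = 0.329/74 = 4.4 × 10⁻³ kg m⁻⁴
  136–149 m: Δρ/Δz = 0.363/13 = 0.028 kg m⁻⁴
The largest gradient is in the 11–49 m interval — the pycnocline.

11–49 m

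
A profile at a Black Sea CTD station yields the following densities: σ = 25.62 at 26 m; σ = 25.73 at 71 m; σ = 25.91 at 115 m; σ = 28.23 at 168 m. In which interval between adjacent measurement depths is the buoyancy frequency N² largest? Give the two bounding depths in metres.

Compute the density gradient over each adjacent pair:
  26–71 m: Δρ/Δz = 0.11/45 = 2.4 × 10⁻³ kg m⁻⁴
  71–115 m: Δρ/Δz = 0.18/44 = 4.1 × 10⁻³ kg m⁻⁴
  115–168 m: Δρ/Δz = 2.32/53 = 0.044 kg m⁻⁴
The largest gradient is in the 115–168 m interval — the pycnocline.

115–168 m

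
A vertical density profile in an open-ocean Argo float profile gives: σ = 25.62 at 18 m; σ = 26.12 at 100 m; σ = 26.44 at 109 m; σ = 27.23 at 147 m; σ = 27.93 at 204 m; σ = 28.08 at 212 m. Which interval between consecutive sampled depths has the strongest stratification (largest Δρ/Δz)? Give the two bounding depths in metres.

100–109 m

Compute the density gradient over each adjacent pair:
  18–100 m: Δρ/Δz = 0.50/82 = 6.1 × 10⁻³ kg m⁻⁴
  100–109 m: Δρ/Δz = 0.32/9 = 0.036 kg m⁻⁴
  109–147 m: Δρ/Δz = 0.79/38 = 0.021 kg m⁻⁴
  147–204 m: Δρ/Δz = 0.70/57 = 0.012 kg m⁻⁴
  204–212 m: Δρ/Δz = 0.15/8 = 0.019 kg m⁻⁴
The largest gradient is in the 100–109 m interval — the pycnocline.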